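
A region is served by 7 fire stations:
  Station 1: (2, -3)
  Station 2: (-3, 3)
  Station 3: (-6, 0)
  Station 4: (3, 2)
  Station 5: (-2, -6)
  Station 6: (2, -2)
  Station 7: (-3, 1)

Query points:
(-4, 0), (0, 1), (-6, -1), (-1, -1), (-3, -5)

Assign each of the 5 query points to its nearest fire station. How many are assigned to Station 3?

1

(-4, 0) — d² to each: Station 1:45, Station 2:10, Station 3:4, Station 4:53, Station 5:40, Station 6:40, Station 7:2 → nearest is Station 7
(0, 1) — d² to each: Station 1:20, Station 2:13, Station 3:37, Station 4:10, Station 5:53, Station 6:13, Station 7:9 → nearest is Station 7
(-6, -1) — d² to each: Station 1:68, Station 2:25, Station 3:1, Station 4:90, Station 5:41, Station 6:65, Station 7:13 → nearest is Station 3
(-1, -1) — d² to each: Station 1:13, Station 2:20, Station 3:26, Station 4:25, Station 5:26, Station 6:10, Station 7:8 → nearest is Station 7
(-3, -5) — d² to each: Station 1:29, Station 2:64, Station 3:34, Station 4:85, Station 5:2, Station 6:34, Station 7:36 → nearest is Station 5
1 of the 5 points has Station 3 as nearest.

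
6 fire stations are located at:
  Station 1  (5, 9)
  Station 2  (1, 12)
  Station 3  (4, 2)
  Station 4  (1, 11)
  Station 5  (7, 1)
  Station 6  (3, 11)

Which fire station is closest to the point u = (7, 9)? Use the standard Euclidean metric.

Squared Euclidean distances:
d²(u, Station 1) = 4 + 0 = 4
d²(u, Station 2) = 36 + 9 = 45
d²(u, Station 3) = 9 + 49 = 58
d²(u, Station 4) = 36 + 4 = 40
d²(u, Station 5) = 0 + 64 = 64
d²(u, Station 6) = 16 + 4 = 20
Minimum is at Station 1.

Station 1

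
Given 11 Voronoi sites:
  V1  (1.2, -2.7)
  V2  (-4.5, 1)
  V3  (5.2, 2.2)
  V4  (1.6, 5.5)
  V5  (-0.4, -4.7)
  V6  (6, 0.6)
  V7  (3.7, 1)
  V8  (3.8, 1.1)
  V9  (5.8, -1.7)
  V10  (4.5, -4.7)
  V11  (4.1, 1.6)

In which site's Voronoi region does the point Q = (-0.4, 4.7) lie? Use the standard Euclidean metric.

Squared Euclidean distances:
|QV1|² = 2.56 + 54.76 = 57.32
|QV2|² = 16.81 + 13.69 = 30.5
|QV3|² = 31.36 + 6.25 = 37.61
|QV4|² = 4 + 0.64 = 4.64
|QV5|² = 0 + 88.36 = 88.36
|QV6|² = 40.96 + 16.81 = 57.77
|QV7|² = 16.81 + 13.69 = 30.5
|QV8|² = 17.64 + 12.96 = 30.6
|QV9|² = 38.44 + 40.96 = 79.4
d²(Q, V10) = 24.01 + 88.36 = 112.37
d²(Q, V11) = 20.25 + 9.61 = 29.86
The smallest is to V4, so Q lies in the Voronoi region of V4.

V4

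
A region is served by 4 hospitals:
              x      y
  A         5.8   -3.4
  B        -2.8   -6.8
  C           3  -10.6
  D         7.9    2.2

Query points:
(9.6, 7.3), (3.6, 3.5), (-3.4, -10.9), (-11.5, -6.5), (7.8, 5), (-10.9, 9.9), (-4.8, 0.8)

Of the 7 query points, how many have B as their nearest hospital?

4

(9.6, 7.3) — d² to each: A:128.93, B:352.57, C:363.97, D:28.9 → nearest is D
(3.6, 3.5) — d² to each: A:52.45, B:147.05, C:199.17, D:20.18 → nearest is D
(-3.4, -10.9) — d² to each: A:140.89, B:17.17, C:41.05, D:299.3 → nearest is B
(-11.5, -6.5) — d² to each: A:308.9, B:75.78, C:227.06, D:452.05 → nearest is B
(7.8, 5) — d² to each: A:74.56, B:251.6, C:266.4, D:7.85 → nearest is D
(-10.9, 9.9) — d² to each: A:455.78, B:344.5, C:613.46, D:412.73 → nearest is B
(-4.8, 0.8) — d² to each: A:130, B:61.76, C:190.8, D:163.25 → nearest is B
4 of the 7 points have B as nearest.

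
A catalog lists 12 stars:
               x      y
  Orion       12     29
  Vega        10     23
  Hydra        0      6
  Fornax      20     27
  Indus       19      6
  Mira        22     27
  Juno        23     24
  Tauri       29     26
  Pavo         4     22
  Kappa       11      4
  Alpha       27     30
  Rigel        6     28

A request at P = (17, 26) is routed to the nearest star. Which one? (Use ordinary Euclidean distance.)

Fornax

Compare squared distances (the ordering matches that of the actual distances):
d²(P, Orion) = 25 + 9 = 34
d²(P, Vega) = 49 + 9 = 58
d²(P, Hydra) = 289 + 400 = 689
d²(P, Fornax) = 9 + 1 = 10
d²(P, Indus) = 4 + 400 = 404
d²(P, Mira) = 25 + 1 = 26
d²(P, Juno) = 36 + 4 = 40
d²(P, Tauri) = 144 + 0 = 144
d²(P, Pavo) = 169 + 16 = 185
d²(P, Kappa) = 36 + 484 = 520
d²(P, Alpha) = 100 + 16 = 116
d²(P, Rigel) = 121 + 4 = 125
The smallest is to Fornax, so P lies in the Voronoi region of Fornax.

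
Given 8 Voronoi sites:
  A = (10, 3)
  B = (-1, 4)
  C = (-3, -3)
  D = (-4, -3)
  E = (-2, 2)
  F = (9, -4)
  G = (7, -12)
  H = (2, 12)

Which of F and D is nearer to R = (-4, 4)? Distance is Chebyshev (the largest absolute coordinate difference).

d(R,F) = max(13, 8) = 13
d(R,D) = max(0, 7) = 7
13 > 7, so D is closer.

D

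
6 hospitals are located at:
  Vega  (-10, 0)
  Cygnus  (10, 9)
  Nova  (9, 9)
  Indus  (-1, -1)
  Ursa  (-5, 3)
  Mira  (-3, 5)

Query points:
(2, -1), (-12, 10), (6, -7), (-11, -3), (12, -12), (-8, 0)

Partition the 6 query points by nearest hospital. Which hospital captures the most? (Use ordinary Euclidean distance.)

(2, -1) — d² to each: Vega:145, Cygnus:164, Nova:149, Indus:9, Ursa:65, Mira:61 → nearest is Indus
(-12, 10) — d² to each: Vega:104, Cygnus:485, Nova:442, Indus:242, Ursa:98, Mira:106 → nearest is Ursa
(6, -7) — d² to each: Vega:305, Cygnus:272, Nova:265, Indus:85, Ursa:221, Mira:225 → nearest is Indus
(-11, -3) — d² to each: Vega:10, Cygnus:585, Nova:544, Indus:104, Ursa:72, Mira:128 → nearest is Vega
(12, -12) — d² to each: Vega:628, Cygnus:445, Nova:450, Indus:290, Ursa:514, Mira:514 → nearest is Indus
(-8, 0) — d² to each: Vega:4, Cygnus:405, Nova:370, Indus:50, Ursa:18, Mira:50 → nearest is Vega
Tally — Vega:2, Indus:3, Ursa:1. Indus captures the most (3).

Indus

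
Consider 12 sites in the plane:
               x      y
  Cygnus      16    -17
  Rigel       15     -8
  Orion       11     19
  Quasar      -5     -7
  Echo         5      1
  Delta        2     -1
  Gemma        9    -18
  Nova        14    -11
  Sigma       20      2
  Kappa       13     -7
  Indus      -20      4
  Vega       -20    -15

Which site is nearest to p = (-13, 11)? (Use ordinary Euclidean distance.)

Indus

Squared Euclidean distances:
d²(p, Cygnus) = 841 + 784 = 1625
d²(p, Rigel) = 784 + 361 = 1145
d²(p, Orion) = 576 + 64 = 640
d²(p, Quasar) = 64 + 324 = 388
d²(p, Echo) = 324 + 100 = 424
d²(p, Delta) = 225 + 144 = 369
d²(p, Gemma) = 484 + 841 = 1325
d²(p, Nova) = 729 + 484 = 1213
d²(p, Sigma) = 1089 + 81 = 1170
d²(p, Kappa) = 676 + 324 = 1000
d²(p, Indus) = 49 + 49 = 98
d²(p, Vega) = 49 + 676 = 725
The smallest is to Indus, so p lies in the Voronoi region of Indus.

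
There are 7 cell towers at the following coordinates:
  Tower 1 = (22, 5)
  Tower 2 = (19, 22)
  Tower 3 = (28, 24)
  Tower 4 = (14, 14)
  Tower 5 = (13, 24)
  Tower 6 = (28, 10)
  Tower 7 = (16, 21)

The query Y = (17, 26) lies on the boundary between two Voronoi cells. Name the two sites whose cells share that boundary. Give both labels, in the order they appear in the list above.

Tower 2 and Tower 5

Squared distances from Y to each site:
d²(Y, Tower 1) = (17−22)² + (26−5)² = 25 + 441 = 466
d²(Y, Tower 2) = (17−19)² + (26−22)² = 4 + 16 = 20
d²(Y, Tower 3) = (17−28)² + (26−24)² = 121 + 4 = 125
d²(Y, Tower 4) = (17−14)² + (26−14)² = 9 + 144 = 153
d²(Y, Tower 5) = (17−13)² + (26−24)² = 16 + 4 = 20
d²(Y, Tower 6) = (17−28)² + (26−10)² = 121 + 256 = 377
d²(Y, Tower 7) = (17−16)² + (26−21)² = 1 + 25 = 26
Y is equidistant from Tower 2 and Tower 5 (both at squared distance 20), and every other site is strictly farther — so Y lies on the Tower 2–Tower 5 Voronoi edge.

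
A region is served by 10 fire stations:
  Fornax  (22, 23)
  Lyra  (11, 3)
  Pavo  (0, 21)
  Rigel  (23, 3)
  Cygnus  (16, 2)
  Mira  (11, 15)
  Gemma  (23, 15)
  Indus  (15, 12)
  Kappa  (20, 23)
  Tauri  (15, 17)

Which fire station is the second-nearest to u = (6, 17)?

Pavo

Squared Euclidean distances:
d²(u, Fornax) = (6−22)² + (17−23)² = 256 + 36 = 292
d²(u, Lyra) = (6−11)² + (17−3)² = 25 + 196 = 221
d²(u, Pavo) = (6−0)² + (17−21)² = 36 + 16 = 52
d²(u, Rigel) = (6−23)² + (17−3)² = 289 + 196 = 485
d²(u, Cygnus) = (6−16)² + (17−2)² = 100 + 225 = 325
d²(u, Mira) = (6−11)² + (17−15)² = 25 + 4 = 29
d²(u, Gemma) = (6−23)² + (17−15)² = 289 + 4 = 293
d²(u, Indus) = (6−15)² + (17−12)² = 81 + 25 = 106
d²(u, Kappa) = (6−20)² + (17−23)² = 196 + 36 = 232
d²(u, Tauri) = (6−15)² + (17−17)² = 81 + 0 = 81
Sorted ascending: Mira, Pavo, Tauri, … — the second-nearest is Pavo.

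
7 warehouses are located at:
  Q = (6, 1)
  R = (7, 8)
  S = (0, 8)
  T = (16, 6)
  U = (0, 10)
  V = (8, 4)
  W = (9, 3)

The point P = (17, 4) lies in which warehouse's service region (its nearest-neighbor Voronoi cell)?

T

Since √ is increasing, it suffices to compare squared distances:
|PQ|² = (17−6)² + (4−1)² = 121 + 9 = 130
|PR|² = (17−7)² + (4−8)² = 100 + 16 = 116
|PS|² = (17−0)² + (4−8)² = 289 + 16 = 305
|PT|² = (17−16)² + (4−6)² = 1 + 4 = 5
|PU|² = (17−0)² + (4−10)² = 289 + 36 = 325
|PV|² = (17−8)² + (4−4)² = 81 + 0 = 81
|PW|² = (17−9)² + (4−3)² = 64 + 1 = 65
The smallest is to T, so P lies in the Voronoi region of T.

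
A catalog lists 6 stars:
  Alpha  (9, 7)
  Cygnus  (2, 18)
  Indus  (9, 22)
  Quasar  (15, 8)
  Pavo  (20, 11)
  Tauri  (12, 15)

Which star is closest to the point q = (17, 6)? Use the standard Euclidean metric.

Quasar

Squared Euclidean distances:
d²(q, Alpha) = (17−9)² + (6−7)² = 64 + 1 = 65
d²(q, Cygnus) = (17−2)² + (6−18)² = 225 + 144 = 369
d²(q, Indus) = (17−9)² + (6−22)² = 64 + 256 = 320
d²(q, Quasar) = (17−15)² + (6−8)² = 4 + 4 = 8
d²(q, Pavo) = (17−20)² + (6−11)² = 9 + 25 = 34
d²(q, Tauri) = (17−12)² + (6−15)² = 25 + 81 = 106
Quasar is nearest.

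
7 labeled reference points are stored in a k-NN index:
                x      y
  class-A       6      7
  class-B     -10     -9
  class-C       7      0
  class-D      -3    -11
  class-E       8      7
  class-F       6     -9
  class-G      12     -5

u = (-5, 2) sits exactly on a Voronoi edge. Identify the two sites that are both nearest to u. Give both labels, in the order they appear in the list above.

Squared distances from u to each site:
d²(u, class-A) = (-5−6)² + (2−7)² = 121 + 25 = 146
d²(u, class-B) = (-5−(-10))² + (2−(-9))² = 25 + 121 = 146
d²(u, class-C) = (-5−7)² + (2−0)² = 144 + 4 = 148
d²(u, class-D) = (-5−(-3))² + (2−(-11))² = 4 + 169 = 173
d²(u, class-E) = (-5−8)² + (2−7)² = 169 + 25 = 194
d²(u, class-F) = (-5−6)² + (2−(-9))² = 121 + 121 = 242
d²(u, class-G) = (-5−12)² + (2−(-5))² = 289 + 49 = 338
u is equidistant from class-A and class-B (both at squared distance 146), and every other site is strictly farther — so u lies on the class-A–class-B Voronoi edge.

class-A and class-B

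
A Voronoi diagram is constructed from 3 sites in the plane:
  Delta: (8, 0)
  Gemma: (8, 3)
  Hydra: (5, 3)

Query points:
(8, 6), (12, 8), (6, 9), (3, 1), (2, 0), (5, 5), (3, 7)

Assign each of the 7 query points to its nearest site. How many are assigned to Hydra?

(8, 6) — d² to each: Delta:36, Gemma:9, Hydra:18 → nearest is Gemma
(12, 8) — d² to each: Delta:80, Gemma:41, Hydra:74 → nearest is Gemma
(6, 9) — d² to each: Delta:85, Gemma:40, Hydra:37 → nearest is Hydra
(3, 1) — d² to each: Delta:26, Gemma:29, Hydra:8 → nearest is Hydra
(2, 0) — d² to each: Delta:36, Gemma:45, Hydra:18 → nearest is Hydra
(5, 5) — d² to each: Delta:34, Gemma:13, Hydra:4 → nearest is Hydra
(3, 7) — d² to each: Delta:74, Gemma:41, Hydra:20 → nearest is Hydra
5 of the 7 points have Hydra as nearest.

5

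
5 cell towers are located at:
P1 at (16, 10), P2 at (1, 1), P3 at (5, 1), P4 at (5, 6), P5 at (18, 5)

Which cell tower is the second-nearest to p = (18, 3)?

Compare squared distances (the ordering matches that of the actual distances):
|pP1|² = (18−16)² + (3−10)² = 4 + 49 = 53
|pP2|² = (18−1)² + (3−1)² = 289 + 4 = 293
|pP3|² = (18−5)² + (3−1)² = 169 + 4 = 173
|pP4|² = (18−5)² + (3−6)² = 169 + 9 = 178
|pP5|² = (18−18)² + (3−5)² = 0 + 4 = 4
Sorted ascending: P5, P1, P3, … — the second-nearest is P1.

P1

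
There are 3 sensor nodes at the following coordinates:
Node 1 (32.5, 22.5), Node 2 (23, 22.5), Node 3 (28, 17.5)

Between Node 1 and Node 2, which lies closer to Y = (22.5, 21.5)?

Compare squared distances:
d²(Y, Node 1) = (22.5−32.5)² + (21.5−22.5)² = 100 + 1 = 101
d²(Y, Node 2) = (22.5−23)² + (21.5−22.5)² = 0.25 + 1 = 1.25
101 > 1.25, so Node 2 is closer.

Node 2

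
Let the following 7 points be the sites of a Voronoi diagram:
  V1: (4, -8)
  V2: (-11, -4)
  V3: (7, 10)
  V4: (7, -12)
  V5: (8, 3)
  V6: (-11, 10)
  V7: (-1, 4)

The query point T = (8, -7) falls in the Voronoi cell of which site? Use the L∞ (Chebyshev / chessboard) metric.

d(T,V1) = max(4, 1) = 4
d(T,V2) = max(19, 3) = 19
d(T,V3) = max(1, 17) = 17
d(T,V4) = max(1, 5) = 5
d(T,V5) = max(0, 10) = 10
d(T,V6) = max(19, 17) = 19
d(T,V7) = max(9, 11) = 11
V1 is nearest.

V1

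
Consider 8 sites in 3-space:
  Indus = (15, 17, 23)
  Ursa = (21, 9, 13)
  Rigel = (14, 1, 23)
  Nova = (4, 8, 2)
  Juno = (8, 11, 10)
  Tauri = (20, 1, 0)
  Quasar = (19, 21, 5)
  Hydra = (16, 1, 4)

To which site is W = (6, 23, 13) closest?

Squared Euclidean distances:
d²(W, Indus) = (6−15)² + (23−17)² + (13−23)² = 81 + 36 + 100 = 217
d²(W, Ursa) = (6−21)² + (23−9)² + (13−13)² = 225 + 196 + 0 = 421
d²(W, Rigel) = (6−14)² + (23−1)² + (13−23)² = 64 + 484 + 100 = 648
d²(W, Nova) = (6−4)² + (23−8)² + (13−2)² = 4 + 225 + 121 = 350
d²(W, Juno) = (6−8)² + (23−11)² + (13−10)² = 4 + 144 + 9 = 157
d²(W, Tauri) = (6−20)² + (23−1)² + (13−0)² = 196 + 484 + 169 = 849
d²(W, Quasar) = (6−19)² + (23−21)² + (13−5)² = 169 + 4 + 64 = 237
d²(W, Hydra) = (6−16)² + (23−1)² + (13−4)² = 100 + 484 + 81 = 665
Juno is nearest.

Juno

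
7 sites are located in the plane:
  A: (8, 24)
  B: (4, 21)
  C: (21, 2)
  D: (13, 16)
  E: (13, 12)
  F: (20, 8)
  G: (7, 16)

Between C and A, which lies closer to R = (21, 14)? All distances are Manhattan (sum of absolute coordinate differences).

d(R,C) = |21−21| + |14−2| = 0 + 12 = 12
d(R,A) = |21−8| + |14−24| = 13 + 10 = 23
12 < 23, so C is closer.

C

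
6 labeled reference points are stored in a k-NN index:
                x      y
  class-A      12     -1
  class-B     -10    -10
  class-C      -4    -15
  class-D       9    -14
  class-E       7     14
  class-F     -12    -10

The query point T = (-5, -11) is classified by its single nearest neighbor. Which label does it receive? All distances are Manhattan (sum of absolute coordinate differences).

class-C

d(T, class-A) = 17 + 10 = 27
d(T, class-B) = 5 + 1 = 6
d(T, class-C) = 1 + 4 = 5
d(T, class-D) = 14 + 3 = 17
d(T, class-E) = 12 + 25 = 37
d(T, class-F) = 7 + 1 = 8
class-C is nearest.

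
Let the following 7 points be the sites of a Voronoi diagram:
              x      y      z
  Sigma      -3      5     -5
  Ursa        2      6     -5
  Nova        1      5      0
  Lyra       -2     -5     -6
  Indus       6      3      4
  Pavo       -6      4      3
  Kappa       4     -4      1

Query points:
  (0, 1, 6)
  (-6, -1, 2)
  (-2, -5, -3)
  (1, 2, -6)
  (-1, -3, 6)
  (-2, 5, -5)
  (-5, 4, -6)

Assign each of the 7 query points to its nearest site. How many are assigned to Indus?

(0, 1, 6) — d² to each: Sigma:146, Ursa:150, Nova:53, Lyra:184, Indus:44, Pavo:54, Kappa:66 → nearest is Indus
(-6, -1, 2) — d² to each: Sigma:94, Ursa:162, Nova:89, Lyra:96, Indus:164, Pavo:26, Kappa:110 → nearest is Pavo
(-2, -5, -3) — d² to each: Sigma:105, Ursa:141, Nova:118, Lyra:9, Indus:177, Pavo:133, Kappa:53 → nearest is Lyra
(1, 2, -6) — d² to each: Sigma:26, Ursa:18, Nova:45, Lyra:58, Indus:126, Pavo:134, Kappa:94 → nearest is Ursa
(-1, -3, 6) — d² to each: Sigma:189, Ursa:211, Nova:104, Lyra:149, Indus:89, Pavo:83, Kappa:51 → nearest is Kappa
(-2, 5, -5) — d² to each: Sigma:1, Ursa:17, Nova:34, Lyra:101, Indus:149, Pavo:81, Kappa:153 → nearest is Sigma
(-5, 4, -6) — d² to each: Sigma:6, Ursa:54, Nova:73, Lyra:90, Indus:222, Pavo:82, Kappa:194 → nearest is Sigma
1 of the 7 points has Indus as nearest.

1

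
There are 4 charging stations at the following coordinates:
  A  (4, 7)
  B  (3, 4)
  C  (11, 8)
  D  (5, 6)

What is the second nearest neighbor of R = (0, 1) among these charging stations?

Squared Euclidean distances:
|RA|² = (0−4)² + (1−7)² = 16 + 36 = 52
|RB|² = (0−3)² + (1−4)² = 9 + 9 = 18
|RC|² = (0−11)² + (1−8)² = 121 + 49 = 170
|RD|² = (0−5)² + (1−6)² = 25 + 25 = 50
Sorted ascending: B, D, A, … — the second-nearest is D.

D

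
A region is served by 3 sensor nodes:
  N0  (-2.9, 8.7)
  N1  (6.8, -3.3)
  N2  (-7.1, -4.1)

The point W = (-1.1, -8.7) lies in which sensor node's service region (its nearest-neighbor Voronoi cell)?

Compare squared distances (the ordering matches that of the actual distances):
|WN0|² = (-1.1−(-2.9))² + (-8.7−8.7)² = 3.24 + 302.76 = 306
|WN1|² = (-1.1−6.8)² + (-8.7−(-3.3))² = 62.41 + 29.16 = 91.57
|WN2|² = (-1.1−(-7.1))² + (-8.7−(-4.1))² = 36 + 21.16 = 57.16
N2 is nearest.

N2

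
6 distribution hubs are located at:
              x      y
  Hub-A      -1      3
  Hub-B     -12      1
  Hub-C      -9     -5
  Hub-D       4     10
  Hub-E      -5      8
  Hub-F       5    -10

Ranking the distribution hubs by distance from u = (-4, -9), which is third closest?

Hub-A

Compare squared distances (the ordering matches that of the actual distances):
d²(u, Hub-A) = (-4−(-1))² + (-9−3)² = 9 + 144 = 153
d²(u, Hub-B) = (-4−(-12))² + (-9−1)² = 64 + 100 = 164
d²(u, Hub-C) = (-4−(-9))² + (-9−(-5))² = 25 + 16 = 41
d²(u, Hub-D) = (-4−4)² + (-9−10)² = 64 + 361 = 425
d²(u, Hub-E) = (-4−(-5))² + (-9−8)² = 1 + 289 = 290
d²(u, Hub-F) = (-4−5)² + (-9−(-10))² = 81 + 1 = 82
Sorted ascending: Hub-C, Hub-F, Hub-A, Hub-B, … — the third-nearest is Hub-A.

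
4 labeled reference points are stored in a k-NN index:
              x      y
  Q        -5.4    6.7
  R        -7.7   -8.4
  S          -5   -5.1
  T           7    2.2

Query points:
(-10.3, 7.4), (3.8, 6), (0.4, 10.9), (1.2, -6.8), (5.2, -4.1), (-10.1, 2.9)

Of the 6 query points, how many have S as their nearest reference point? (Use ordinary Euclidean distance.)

1

(-10.3, 7.4) — d² to each: Q:24.5, R:256.4, S:184.34, T:326.33 → nearest is Q
(3.8, 6) — d² to each: Q:85.13, R:339.61, S:200.65, T:24.68 → nearest is T
(0.4, 10.9) — d² to each: Q:51.28, R:438.1, S:285.16, T:119.25 → nearest is Q
(1.2, -6.8) — d² to each: Q:225.81, R:81.77, S:41.33, T:114.64 → nearest is S
(5.2, -4.1) — d² to each: Q:229, R:184.9, S:105.04, T:42.93 → nearest is T
(-10.1, 2.9) — d² to each: Q:36.53, R:133.45, S:90.01, T:292.9 → nearest is Q
1 of the 6 points has S as nearest.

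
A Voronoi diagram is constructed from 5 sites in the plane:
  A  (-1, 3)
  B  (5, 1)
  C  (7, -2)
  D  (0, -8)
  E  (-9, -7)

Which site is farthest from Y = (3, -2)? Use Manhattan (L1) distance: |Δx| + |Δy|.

E

d(Y,A) = |3−(-1)| + |-2−3| = 4 + 5 = 9
d(Y,B) = |3−5| + |-2−1| = 2 + 3 = 5
d(Y,C) = |3−7| + |-2−(-2)| = 4 + 0 = 4
d(Y,D) = |3−0| + |-2−(-8)| = 3 + 6 = 9
d(Y,E) = |3−(-9)| + |-2−(-7)| = 12 + 5 = 17
The largest is to E.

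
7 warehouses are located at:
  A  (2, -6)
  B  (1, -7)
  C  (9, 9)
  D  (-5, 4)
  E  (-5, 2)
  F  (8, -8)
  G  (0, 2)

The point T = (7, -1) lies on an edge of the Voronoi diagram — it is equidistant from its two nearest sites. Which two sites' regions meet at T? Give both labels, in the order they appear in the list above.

A and F

Squared distances from T to each site:
|TA|² = (7−2)² + (-1−(-6))² = 25 + 25 = 50
|TB|² = (7−1)² + (-1−(-7))² = 36 + 36 = 72
|TC|² = (7−9)² + (-1−9)² = 4 + 100 = 104
|TD|² = (7−(-5))² + (-1−4)² = 144 + 25 = 169
|TE|² = (7−(-5))² + (-1−2)² = 144 + 9 = 153
|TF|² = (7−8)² + (-1−(-8))² = 1 + 49 = 50
|TG|² = (7−0)² + (-1−2)² = 49 + 9 = 58
T is equidistant from A and F (both at squared distance 50), and every other site is strictly farther — so T lies on the A–F Voronoi edge.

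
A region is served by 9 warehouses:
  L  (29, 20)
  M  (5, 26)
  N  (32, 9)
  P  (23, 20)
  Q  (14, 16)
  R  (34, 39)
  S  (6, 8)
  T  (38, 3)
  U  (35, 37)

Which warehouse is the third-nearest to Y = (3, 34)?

P

Squared Euclidean distances:
|YL|² = 676 + 196 = 872
|YM|² = 4 + 64 = 68
|YN|² = 841 + 625 = 1466
|YP|² = 400 + 196 = 596
|YQ|² = 121 + 324 = 445
|YR|² = 961 + 25 = 986
|YS|² = 9 + 676 = 685
|YT|² = 1225 + 961 = 2186
|YU|² = 1024 + 9 = 1033
Sorted ascending: M, Q, P, S, … — the third-nearest is P.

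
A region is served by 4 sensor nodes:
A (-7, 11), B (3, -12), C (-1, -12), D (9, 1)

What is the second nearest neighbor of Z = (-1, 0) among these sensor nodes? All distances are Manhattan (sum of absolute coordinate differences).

d(Z,A) = |-1−(-7)| + |0−11| = 6 + 11 = 17
d(Z,B) = |-1−3| + |0−(-12)| = 4 + 12 = 16
d(Z,C) = |-1−(-1)| + |0−(-12)| = 0 + 12 = 12
d(Z,D) = |-1−9| + |0−1| = 10 + 1 = 11
Sorted ascending: D, C, B, … — the second-nearest is C.

C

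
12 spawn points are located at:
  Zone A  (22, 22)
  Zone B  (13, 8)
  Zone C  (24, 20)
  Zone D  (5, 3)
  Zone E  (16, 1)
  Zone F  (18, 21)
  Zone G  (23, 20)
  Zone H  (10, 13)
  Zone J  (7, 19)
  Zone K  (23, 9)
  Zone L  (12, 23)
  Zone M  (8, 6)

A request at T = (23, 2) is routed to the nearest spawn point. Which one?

Compare squared distances (the ordering matches that of the actual distances):
d²(T, Zone A) = (23−22)² + (2−22)² = 1 + 400 = 401
d²(T, Zone B) = (23−13)² + (2−8)² = 100 + 36 = 136
d²(T, Zone C) = (23−24)² + (2−20)² = 1 + 324 = 325
d²(T, Zone D) = (23−5)² + (2−3)² = 324 + 1 = 325
d²(T, Zone E) = (23−16)² + (2−1)² = 49 + 1 = 50
d²(T, Zone F) = (23−18)² + (2−21)² = 25 + 361 = 386
d²(T, Zone G) = (23−23)² + (2−20)² = 0 + 324 = 324
d²(T, Zone H) = (23−10)² + (2−13)² = 169 + 121 = 290
d²(T, Zone J) = (23−7)² + (2−19)² = 256 + 289 = 545
d²(T, Zone K) = (23−23)² + (2−9)² = 0 + 49 = 49
d²(T, Zone L) = (23−12)² + (2−23)² = 121 + 441 = 562
d²(T, Zone M) = (23−8)² + (2−6)² = 225 + 16 = 241
Minimum is at Zone K.

Zone K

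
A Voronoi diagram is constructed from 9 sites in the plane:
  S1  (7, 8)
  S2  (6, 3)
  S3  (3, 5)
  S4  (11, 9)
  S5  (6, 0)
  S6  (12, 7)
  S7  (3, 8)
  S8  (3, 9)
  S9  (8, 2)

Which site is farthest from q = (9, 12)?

Squared Euclidean distances:
|qS1|² = 4 + 16 = 20
|qS2|² = 9 + 81 = 90
|qS3|² = 36 + 49 = 85
|qS4|² = 4 + 9 = 13
|qS5|² = 9 + 144 = 153
|qS6|² = 9 + 25 = 34
|qS7|² = 36 + 16 = 52
|qS8|² = 36 + 9 = 45
|qS9|² = 1 + 100 = 101
The largest is to S5.

S5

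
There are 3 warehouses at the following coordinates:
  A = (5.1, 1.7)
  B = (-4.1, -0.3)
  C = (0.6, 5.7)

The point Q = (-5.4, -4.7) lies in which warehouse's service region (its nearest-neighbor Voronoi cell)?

B

Since √ is increasing, it suffices to compare squared distances:
|QA|² = (-5.4−5.1)² + (-4.7−1.7)² = 110.25 + 40.96 = 151.21
|QB|² = (-5.4−(-4.1))² + (-4.7−(-0.3))² = 1.69 + 19.36 = 21.05
|QC|² = (-5.4−0.6)² + (-4.7−5.7)² = 36 + 108.16 = 144.16
Minimum is at B.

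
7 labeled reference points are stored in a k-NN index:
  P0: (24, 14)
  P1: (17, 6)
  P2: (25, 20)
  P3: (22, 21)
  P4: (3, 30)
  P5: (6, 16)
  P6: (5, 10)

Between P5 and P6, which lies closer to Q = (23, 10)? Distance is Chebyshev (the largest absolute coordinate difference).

d(Q,P5) = max(17, 6) = 17
d(Q,P6) = max(18, 0) = 18
17 < 18, so P5 is closer.

P5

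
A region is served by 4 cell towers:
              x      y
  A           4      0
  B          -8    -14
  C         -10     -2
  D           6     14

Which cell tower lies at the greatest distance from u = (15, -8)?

Since √ is increasing, it suffices to compare squared distances:
|uA|² = 121 + 64 = 185
|uB|² = 529 + 36 = 565
|uC|² = 625 + 36 = 661
|uD|² = 81 + 484 = 565
The largest is to C.

C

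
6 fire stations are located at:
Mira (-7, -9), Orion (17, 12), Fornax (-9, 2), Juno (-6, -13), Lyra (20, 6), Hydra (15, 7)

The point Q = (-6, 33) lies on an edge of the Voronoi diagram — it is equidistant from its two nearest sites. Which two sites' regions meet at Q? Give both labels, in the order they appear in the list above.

Squared distances from Q to each site:
d²(Q, Mira) = (-6−(-7))² + (33−(-9))² = 1 + 1764 = 1765
d²(Q, Orion) = (-6−17)² + (33−12)² = 529 + 441 = 970
d²(Q, Fornax) = (-6−(-9))² + (33−2)² = 9 + 961 = 970
d²(Q, Juno) = (-6−(-6))² + (33−(-13))² = 0 + 2116 = 2116
d²(Q, Lyra) = (-6−20)² + (33−6)² = 676 + 729 = 1405
d²(Q, Hydra) = (-6−15)² + (33−7)² = 441 + 676 = 1117
Q is equidistant from Orion and Fornax (both at squared distance 970), and every other site is strictly farther — so Q lies on the Orion–Fornax Voronoi edge.

Orion and Fornax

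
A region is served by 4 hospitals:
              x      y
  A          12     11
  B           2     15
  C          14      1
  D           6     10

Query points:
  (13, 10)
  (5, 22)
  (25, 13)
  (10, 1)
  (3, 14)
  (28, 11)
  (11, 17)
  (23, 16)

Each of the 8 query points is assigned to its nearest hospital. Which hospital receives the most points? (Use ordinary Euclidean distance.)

A

(13, 10) — d² to each: A:2, B:146, C:82, D:49 → nearest is A
(5, 22) — d² to each: A:170, B:58, C:522, D:145 → nearest is B
(25, 13) — d² to each: A:173, B:533, C:265, D:370 → nearest is A
(10, 1) — d² to each: A:104, B:260, C:16, D:97 → nearest is C
(3, 14) — d² to each: A:90, B:2, C:290, D:25 → nearest is B
(28, 11) — d² to each: A:256, B:692, C:296, D:485 → nearest is A
(11, 17) — d² to each: A:37, B:85, C:265, D:74 → nearest is A
(23, 16) — d² to each: A:146, B:442, C:306, D:325 → nearest is A
Tally — A:5, B:2, C:1. A captures the most (5).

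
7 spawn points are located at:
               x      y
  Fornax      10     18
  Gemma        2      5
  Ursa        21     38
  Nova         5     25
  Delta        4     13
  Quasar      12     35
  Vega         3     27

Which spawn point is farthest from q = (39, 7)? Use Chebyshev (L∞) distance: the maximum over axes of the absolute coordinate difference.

Gemma

d(q, Fornax) = max(29, 11) = 29
d(q, Gemma) = max(37, 2) = 37
d(q, Ursa) = max(18, 31) = 31
d(q, Nova) = max(34, 18) = 34
d(q, Delta) = max(35, 6) = 35
d(q, Quasar) = max(27, 28) = 28
d(q, Vega) = max(36, 20) = 36
The largest is to Gemma.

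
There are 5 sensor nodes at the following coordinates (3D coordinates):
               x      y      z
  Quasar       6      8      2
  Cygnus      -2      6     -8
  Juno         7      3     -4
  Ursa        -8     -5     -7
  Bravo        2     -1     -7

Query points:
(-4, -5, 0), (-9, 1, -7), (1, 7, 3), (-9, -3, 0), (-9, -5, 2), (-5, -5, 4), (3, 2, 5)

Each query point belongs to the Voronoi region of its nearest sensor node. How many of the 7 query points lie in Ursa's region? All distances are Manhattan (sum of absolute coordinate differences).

(-4, -5, 0) — d to each: Quasar:25, Cygnus:21, Juno:23, Ursa:11, Bravo:17 → nearest is Ursa
(-9, 1, -7) — d to each: Quasar:31, Cygnus:13, Juno:21, Ursa:7, Bravo:13 → nearest is Ursa
(1, 7, 3) — d to each: Quasar:7, Cygnus:15, Juno:17, Ursa:31, Bravo:19 → nearest is Quasar
(-9, -3, 0) — d to each: Quasar:28, Cygnus:24, Juno:26, Ursa:10, Bravo:20 → nearest is Ursa
(-9, -5, 2) — d to each: Quasar:28, Cygnus:28, Juno:30, Ursa:10, Bravo:24 → nearest is Ursa
(-5, -5, 4) — d to each: Quasar:26, Cygnus:26, Juno:28, Ursa:14, Bravo:22 → nearest is Ursa
(3, 2, 5) — d to each: Quasar:12, Cygnus:22, Juno:14, Ursa:30, Bravo:16 → nearest is Quasar
5 of the 7 points have Ursa as nearest.

5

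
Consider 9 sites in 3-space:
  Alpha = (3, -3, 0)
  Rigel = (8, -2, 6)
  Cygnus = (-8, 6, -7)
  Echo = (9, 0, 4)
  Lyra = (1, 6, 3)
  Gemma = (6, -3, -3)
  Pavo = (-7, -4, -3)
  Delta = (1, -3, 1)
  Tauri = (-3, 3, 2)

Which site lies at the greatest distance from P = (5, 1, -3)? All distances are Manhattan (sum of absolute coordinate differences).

Cygnus

d(P, Alpha) = |5−3| + |1−(-3)| + |-3−0| = 2 + 4 + 3 = 9
d(P, Rigel) = |5−8| + |1−(-2)| + |-3−6| = 3 + 3 + 9 = 15
d(P, Cygnus) = |5−(-8)| + |1−6| + |-3−(-7)| = 13 + 5 + 4 = 22
d(P, Echo) = |5−9| + |1−0| + |-3−4| = 4 + 1 + 7 = 12
d(P, Lyra) = |5−1| + |1−6| + |-3−3| = 4 + 5 + 6 = 15
d(P, Gemma) = |5−6| + |1−(-3)| + |-3−(-3)| = 1 + 4 + 0 = 5
d(P, Pavo) = |5−(-7)| + |1−(-4)| + |-3−(-3)| = 12 + 5 + 0 = 17
d(P, Delta) = |5−1| + |1−(-3)| + |-3−1| = 4 + 4 + 4 = 12
d(P, Tauri) = |5−(-3)| + |1−3| + |-3−2| = 8 + 2 + 5 = 15
The largest is to Cygnus.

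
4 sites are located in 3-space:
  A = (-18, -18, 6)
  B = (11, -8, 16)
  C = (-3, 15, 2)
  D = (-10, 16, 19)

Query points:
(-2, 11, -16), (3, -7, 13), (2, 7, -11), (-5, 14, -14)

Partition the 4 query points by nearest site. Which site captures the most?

(-2, 11, -16) — d² to each: A:1581, B:1554, C:341, D:1314 → nearest is C
(3, -7, 13) — d² to each: A:611, B:74, C:641, D:734 → nearest is B
(2, 7, -11) — d² to each: A:1314, B:1035, C:258, D:1125 → nearest is C
(-5, 14, -14) — d² to each: A:1593, B:1640, C:261, D:1118 → nearest is C
Tally — B:1, C:3. C captures the most (3).

C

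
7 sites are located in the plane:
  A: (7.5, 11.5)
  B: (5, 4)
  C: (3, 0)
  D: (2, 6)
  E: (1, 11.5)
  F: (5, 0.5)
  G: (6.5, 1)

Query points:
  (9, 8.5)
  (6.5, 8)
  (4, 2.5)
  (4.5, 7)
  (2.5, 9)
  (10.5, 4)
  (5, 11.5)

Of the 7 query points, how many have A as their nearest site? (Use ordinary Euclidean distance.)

3

(9, 8.5) — d² to each: A:11.25, B:36.25, C:108.25, D:55.25, E:73, F:80, G:62.5 → nearest is A
(6.5, 8) — d² to each: A:13.25, B:18.25, C:76.25, D:24.25, E:42.5, F:58.5, G:49 → nearest is A
(4, 2.5) — d² to each: A:93.25, B:3.25, C:7.25, D:16.25, E:90, F:5, G:8.5 → nearest is B
(4.5, 7) — d² to each: A:29.25, B:9.25, C:51.25, D:7.25, E:32.5, F:42.5, G:40 → nearest is D
(2.5, 9) — d² to each: A:31.25, B:31.25, C:81.25, D:9.25, E:8.5, F:78.5, G:80 → nearest is E
(10.5, 4) — d² to each: A:65.25, B:30.25, C:72.25, D:76.25, E:146.5, F:42.5, G:25 → nearest is G
(5, 11.5) — d² to each: A:6.25, B:56.25, C:136.25, D:39.25, E:16, F:121, G:112.5 → nearest is A
3 of the 7 points have A as nearest.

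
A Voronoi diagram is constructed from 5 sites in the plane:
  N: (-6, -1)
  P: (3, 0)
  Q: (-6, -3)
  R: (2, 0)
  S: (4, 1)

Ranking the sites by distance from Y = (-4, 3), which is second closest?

Q

Compare squared distances (the ordering matches that of the actual distances):
|YN|² = (-4−(-6))² + (3−(-1))² = 4 + 16 = 20
|YP|² = (-4−3)² + (3−0)² = 49 + 9 = 58
|YQ|² = (-4−(-6))² + (3−(-3))² = 4 + 36 = 40
|YR|² = (-4−2)² + (3−0)² = 36 + 9 = 45
|YS|² = (-4−4)² + (3−1)² = 64 + 4 = 68
Sorted ascending: N, Q, R, … — the second-nearest is Q.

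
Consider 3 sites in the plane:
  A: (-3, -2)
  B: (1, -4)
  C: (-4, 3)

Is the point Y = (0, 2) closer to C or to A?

Compare squared distances:
|YC|² = (0−(-4))² + (2−3)² = 16 + 1 = 17
|YA|² = (0−(-3))² + (2−(-2))² = 9 + 16 = 25
17 < 25, so C is closer.

C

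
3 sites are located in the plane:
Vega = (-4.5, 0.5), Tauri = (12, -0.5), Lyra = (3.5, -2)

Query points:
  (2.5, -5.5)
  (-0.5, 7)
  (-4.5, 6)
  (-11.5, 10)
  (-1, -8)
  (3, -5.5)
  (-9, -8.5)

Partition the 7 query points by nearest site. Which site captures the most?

Vega

(2.5, -5.5) — d² to each: Vega:85, Tauri:115.25, Lyra:13.25 → nearest is Lyra
(-0.5, 7) — d² to each: Vega:58.25, Tauri:212.5, Lyra:97 → nearest is Vega
(-4.5, 6) — d² to each: Vega:30.25, Tauri:314.5, Lyra:128 → nearest is Vega
(-11.5, 10) — d² to each: Vega:139.25, Tauri:662.5, Lyra:369 → nearest is Vega
(-1, -8) — d² to each: Vega:84.5, Tauri:225.25, Lyra:56.25 → nearest is Lyra
(3, -5.5) — d² to each: Vega:92.25, Tauri:106, Lyra:12.5 → nearest is Lyra
(-9, -8.5) — d² to each: Vega:101.25, Tauri:505, Lyra:198.5 → nearest is Vega
Tally — Vega:4, Lyra:3. Vega captures the most (4).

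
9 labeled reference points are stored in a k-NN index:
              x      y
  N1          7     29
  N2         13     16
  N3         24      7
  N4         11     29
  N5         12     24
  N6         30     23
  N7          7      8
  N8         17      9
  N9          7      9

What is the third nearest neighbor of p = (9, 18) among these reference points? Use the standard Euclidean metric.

N9

Squared Euclidean distances:
|pN1|² = 4 + 121 = 125
|pN2|² = 16 + 4 = 20
|pN3|² = 225 + 121 = 346
|pN4|² = 4 + 121 = 125
|pN5|² = 9 + 36 = 45
|pN6|² = 441 + 25 = 466
|pN7|² = 4 + 100 = 104
|pN8|² = 64 + 81 = 145
|pN9|² = 4 + 81 = 85
Sorted ascending: N2, N5, N9, N7, … — the third-nearest is N9.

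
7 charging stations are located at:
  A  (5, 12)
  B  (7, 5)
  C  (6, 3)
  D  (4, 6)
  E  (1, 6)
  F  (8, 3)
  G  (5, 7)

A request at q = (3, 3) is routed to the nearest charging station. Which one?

Compare squared distances (the ordering matches that of the actual distances):
|qA|² = (3−5)² + (3−12)² = 4 + 81 = 85
|qB|² = (3−7)² + (3−5)² = 16 + 4 = 20
|qC|² = (3−6)² + (3−3)² = 9 + 0 = 9
|qD|² = (3−4)² + (3−6)² = 1 + 9 = 10
|qE|² = (3−1)² + (3−6)² = 4 + 9 = 13
|qF|² = (3−8)² + (3−3)² = 25 + 0 = 25
|qG|² = (3−5)² + (3−7)² = 4 + 16 = 20
Minimum is at C.

C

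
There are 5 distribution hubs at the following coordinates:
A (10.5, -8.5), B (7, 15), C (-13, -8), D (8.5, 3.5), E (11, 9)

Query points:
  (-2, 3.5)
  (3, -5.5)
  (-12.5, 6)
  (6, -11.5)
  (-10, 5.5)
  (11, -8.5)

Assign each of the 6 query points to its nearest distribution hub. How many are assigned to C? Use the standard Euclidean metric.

(-2, 3.5) — d² to each: A:300.25, B:213.25, C:253.25, D:110.25, E:199.25 → nearest is D
(3, -5.5) — d² to each: A:65.25, B:436.25, C:262.25, D:111.25, E:274.25 → nearest is A
(-12.5, 6) — d² to each: A:739.25, B:461.25, C:196.25, D:447.25, E:561.25 → nearest is C
(6, -11.5) — d² to each: A:29.25, B:703.25, C:373.25, D:231.25, E:445.25 → nearest is A
(-10, 5.5) — d² to each: A:616.25, B:379.25, C:191.25, D:346.25, E:453.25 → nearest is C
(11, -8.5) — d² to each: A:0.25, B:568.25, C:576.25, D:150.25, E:306.25 → nearest is A
2 of the 6 points have C as nearest.

2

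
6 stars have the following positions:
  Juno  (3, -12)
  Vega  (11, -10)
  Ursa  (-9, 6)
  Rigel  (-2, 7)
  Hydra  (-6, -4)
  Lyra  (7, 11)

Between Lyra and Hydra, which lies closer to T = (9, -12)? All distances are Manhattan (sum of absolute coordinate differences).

Hydra

d(T, Lyra) = |9−7| + |-12−11| = 2 + 23 = 25
d(T, Hydra) = |9−(-6)| + |-12−(-4)| = 15 + 8 = 23
25 > 23, so Hydra is closer.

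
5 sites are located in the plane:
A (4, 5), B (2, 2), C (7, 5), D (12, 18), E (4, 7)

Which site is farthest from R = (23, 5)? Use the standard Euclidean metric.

B

Compare squared distances (the ordering matches that of the actual distances):
|RA|² = 361 + 0 = 361
|RB|² = 441 + 9 = 450
|RC|² = 256 + 0 = 256
|RD|² = 121 + 169 = 290
|RE|² = 361 + 4 = 365
The largest is to B.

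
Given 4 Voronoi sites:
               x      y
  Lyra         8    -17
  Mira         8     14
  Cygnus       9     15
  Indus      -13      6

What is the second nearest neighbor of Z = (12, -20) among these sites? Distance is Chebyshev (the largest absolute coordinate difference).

Indus

d(Z, Lyra) = max(4, 3) = 4
d(Z, Mira) = max(4, 34) = 34
d(Z, Cygnus) = max(3, 35) = 35
d(Z, Indus) = max(25, 26) = 26
Sorted ascending: Lyra, Indus, Mira, … — the second-nearest is Indus.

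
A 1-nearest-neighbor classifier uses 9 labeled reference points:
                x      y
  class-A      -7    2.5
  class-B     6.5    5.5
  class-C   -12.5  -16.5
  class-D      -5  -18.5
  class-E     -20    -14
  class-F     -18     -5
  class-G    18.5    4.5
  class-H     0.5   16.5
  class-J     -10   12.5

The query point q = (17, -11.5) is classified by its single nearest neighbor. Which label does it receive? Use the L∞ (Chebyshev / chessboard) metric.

d(q, class-A) = max(24, 14) = 24
d(q, class-B) = max(10.5, 17) = 17
d(q, class-C) = max(29.5, 5) = 29.5
d(q, class-D) = max(22, 7) = 22
d(q, class-E) = max(37, 2.5) = 37
d(q, class-F) = max(35, 6.5) = 35
d(q, class-G) = max(1.5, 16) = 16
d(q, class-H) = max(16.5, 28) = 28
d(q, class-J) = max(27, 24) = 27
The smallest is to class-G, so q lies in the Voronoi region of class-G.

class-G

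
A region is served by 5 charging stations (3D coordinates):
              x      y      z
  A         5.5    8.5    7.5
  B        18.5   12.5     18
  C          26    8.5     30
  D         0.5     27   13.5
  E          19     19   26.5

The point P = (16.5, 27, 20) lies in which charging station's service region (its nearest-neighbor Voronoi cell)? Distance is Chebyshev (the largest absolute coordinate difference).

E

d(P,A) = max(11, 18.5, 12.5) = 18.5
d(P,B) = max(2, 14.5, 2) = 14.5
d(P,C) = max(9.5, 18.5, 10) = 18.5
d(P,D) = max(16, 0, 6.5) = 16
d(P,E) = max(2.5, 8, 6.5) = 8
The smallest is to E, so P lies in the Voronoi region of E.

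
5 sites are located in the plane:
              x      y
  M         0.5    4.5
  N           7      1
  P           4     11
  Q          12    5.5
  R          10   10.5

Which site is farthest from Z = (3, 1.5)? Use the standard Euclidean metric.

R

Compare squared distances (the ordering matches that of the actual distances):
|ZM|² = (3−0.5)² + (1.5−4.5)² = 6.25 + 9 = 15.25
|ZN|² = (3−7)² + (1.5−1)² = 16 + 0.25 = 16.25
|ZP|² = (3−4)² + (1.5−11)² = 1 + 90.25 = 91.25
|ZQ|² = (3−12)² + (1.5−5.5)² = 81 + 16 = 97
|ZR|² = (3−10)² + (1.5−10.5)² = 49 + 81 = 130
The largest is to R.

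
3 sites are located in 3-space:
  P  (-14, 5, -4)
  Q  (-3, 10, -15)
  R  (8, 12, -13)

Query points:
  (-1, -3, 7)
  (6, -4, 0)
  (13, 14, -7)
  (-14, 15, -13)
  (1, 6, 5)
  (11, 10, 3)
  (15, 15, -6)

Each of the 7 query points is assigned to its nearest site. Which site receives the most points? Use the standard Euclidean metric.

R

(-1, -3, 7) — d² to each: P:354, Q:657, R:706 → nearest is P
(6, -4, 0) — d² to each: P:497, Q:502, R:429 → nearest is R
(13, 14, -7) — d² to each: P:819, Q:336, R:65 → nearest is R
(-14, 15, -13) — d² to each: P:181, Q:150, R:493 → nearest is Q
(1, 6, 5) — d² to each: P:307, Q:432, R:409 → nearest is P
(11, 10, 3) — d² to each: P:699, Q:520, R:269 → nearest is R
(15, 15, -6) — d² to each: P:945, Q:430, R:107 → nearest is R
Tally — P:2, Q:1, R:4. R captures the most (4).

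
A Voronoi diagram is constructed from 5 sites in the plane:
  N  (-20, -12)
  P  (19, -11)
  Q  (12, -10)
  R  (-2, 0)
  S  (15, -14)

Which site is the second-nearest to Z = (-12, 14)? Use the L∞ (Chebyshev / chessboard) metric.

d(Z,N) = max(8, 26) = 26
d(Z,P) = max(31, 25) = 31
d(Z,Q) = max(24, 24) = 24
d(Z,R) = max(10, 14) = 14
d(Z,S) = max(27, 28) = 28
Sorted ascending: R, Q, N, … — the second-nearest is Q.

Q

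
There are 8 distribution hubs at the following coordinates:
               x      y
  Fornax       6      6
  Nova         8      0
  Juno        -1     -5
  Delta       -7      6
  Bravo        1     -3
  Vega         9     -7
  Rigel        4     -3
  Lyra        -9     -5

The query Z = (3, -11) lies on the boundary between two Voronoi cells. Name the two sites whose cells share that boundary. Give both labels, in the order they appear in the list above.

Squared distances from Z to each site:
d²(Z, Fornax) = 9 + 289 = 298
d²(Z, Nova) = 25 + 121 = 146
d²(Z, Juno) = 16 + 36 = 52
d²(Z, Delta) = 100 + 289 = 389
d²(Z, Bravo) = 4 + 64 = 68
d²(Z, Vega) = 36 + 16 = 52
d²(Z, Rigel) = 1 + 64 = 65
d²(Z, Lyra) = 144 + 36 = 180
Z is equidistant from Juno and Vega (both at squared distance 52), and every other site is strictly farther — so Z lies on the Juno–Vega Voronoi edge.

Juno and Vega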